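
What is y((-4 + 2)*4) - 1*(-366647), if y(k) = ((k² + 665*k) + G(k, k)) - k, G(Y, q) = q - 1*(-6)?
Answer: 361397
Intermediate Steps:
G(Y, q) = 6 + q (G(Y, q) = q + 6 = 6 + q)
y(k) = 6 + k² + 665*k (y(k) = ((k² + 665*k) + (6 + k)) - k = (6 + k² + 666*k) - k = 6 + k² + 665*k)
y((-4 + 2)*4) - 1*(-366647) = (6 + ((-4 + 2)*4)² + 665*((-4 + 2)*4)) - 1*(-366647) = (6 + (-2*4)² + 665*(-2*4)) + 366647 = (6 + (-8)² + 665*(-8)) + 366647 = (6 + 64 - 5320) + 366647 = -5250 + 366647 = 361397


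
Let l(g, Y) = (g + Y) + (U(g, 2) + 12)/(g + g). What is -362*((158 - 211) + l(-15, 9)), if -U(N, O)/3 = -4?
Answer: 108238/5 ≈ 21648.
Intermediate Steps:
U(N, O) = 12 (U(N, O) = -3*(-4) = 12)
l(g, Y) = Y + g + 12/g (l(g, Y) = (g + Y) + (12 + 12)/(g + g) = (Y + g) + 24/((2*g)) = (Y + g) + 24*(1/(2*g)) = (Y + g) + 12/g = Y + g + 12/g)
-362*((158 - 211) + l(-15, 9)) = -362*((158 - 211) + (9 - 15 + 12/(-15))) = -362*(-53 + (9 - 15 + 12*(-1/15))) = -362*(-53 + (9 - 15 - 4/5)) = -362*(-53 - 34/5) = -362*(-299/5) = 108238/5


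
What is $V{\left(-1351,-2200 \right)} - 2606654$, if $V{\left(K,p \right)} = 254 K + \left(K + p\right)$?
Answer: $-2953359$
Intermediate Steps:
$V{\left(K,p \right)} = p + 255 K$
$V{\left(-1351,-2200 \right)} - 2606654 = \left(-2200 + 255 \left(-1351\right)\right) - 2606654 = \left(-2200 - 344505\right) - 2606654 = -346705 - 2606654 = -2953359$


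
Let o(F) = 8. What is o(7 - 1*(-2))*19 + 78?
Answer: 230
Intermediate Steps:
o(7 - 1*(-2))*19 + 78 = 8*19 + 78 = 152 + 78 = 230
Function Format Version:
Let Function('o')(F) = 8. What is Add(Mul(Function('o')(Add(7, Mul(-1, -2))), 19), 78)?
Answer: 230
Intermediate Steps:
Add(Mul(Function('o')(Add(7, Mul(-1, -2))), 19), 78) = Add(Mul(8, 19), 78) = Add(152, 78) = 230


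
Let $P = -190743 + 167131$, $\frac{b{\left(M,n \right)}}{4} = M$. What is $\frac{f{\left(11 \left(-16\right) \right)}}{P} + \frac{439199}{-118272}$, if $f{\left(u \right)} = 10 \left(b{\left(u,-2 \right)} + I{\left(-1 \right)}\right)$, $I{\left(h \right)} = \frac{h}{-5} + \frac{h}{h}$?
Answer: $- \frac{2384787793}{698159616} \approx -3.4158$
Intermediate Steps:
$b{\left(M,n \right)} = 4 M$
$I{\left(h \right)} = 1 - \frac{h}{5}$ ($I{\left(h \right)} = h \left(- \frac{1}{5}\right) + 1 = - \frac{h}{5} + 1 = 1 - \frac{h}{5}$)
$f{\left(u \right)} = 12 + 40 u$ ($f{\left(u \right)} = 10 \left(4 u + \left(1 - - \frac{1}{5}\right)\right) = 10 \left(4 u + \left(1 + \frac{1}{5}\right)\right) = 10 \left(4 u + \frac{6}{5}\right) = 10 \left(\frac{6}{5} + 4 u\right) = 12 + 40 u$)
$P = -23612$
$\frac{f{\left(11 \left(-16\right) \right)}}{P} + \frac{439199}{-118272} = \frac{12 + 40 \cdot 11 \left(-16\right)}{-23612} + \frac{439199}{-118272} = \left(12 + 40 \left(-176\right)\right) \left(- \frac{1}{23612}\right) + 439199 \left(- \frac{1}{118272}\right) = \left(12 - 7040\right) \left(- \frac{1}{23612}\right) - \frac{439199}{118272} = \left(-7028\right) \left(- \frac{1}{23612}\right) - \frac{439199}{118272} = \frac{1757}{5903} - \frac{439199}{118272} = - \frac{2384787793}{698159616}$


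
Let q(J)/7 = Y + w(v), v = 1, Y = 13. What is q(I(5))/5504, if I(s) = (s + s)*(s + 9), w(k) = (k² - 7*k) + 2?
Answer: 63/5504 ≈ 0.011446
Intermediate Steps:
w(k) = 2 + k² - 7*k
I(s) = 2*s*(9 + s) (I(s) = (2*s)*(9 + s) = 2*s*(9 + s))
q(J) = 63 (q(J) = 7*(13 + (2 + 1² - 7*1)) = 7*(13 + (2 + 1 - 7)) = 7*(13 - 4) = 7*9 = 63)
q(I(5))/5504 = 63/5504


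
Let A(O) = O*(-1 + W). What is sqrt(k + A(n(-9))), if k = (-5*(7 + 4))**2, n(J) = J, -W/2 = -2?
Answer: sqrt(2998) ≈ 54.754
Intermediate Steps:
W = 4 (W = -2*(-2) = 4)
A(O) = 3*O (A(O) = O*(-1 + 4) = O*3 = 3*O)
k = 3025 (k = (-5*11)**2 = (-55)**2 = 3025)
sqrt(k + A(n(-9))) = sqrt(3025 + 3*(-9)) = sqrt(3025 - 27) = sqrt(2998)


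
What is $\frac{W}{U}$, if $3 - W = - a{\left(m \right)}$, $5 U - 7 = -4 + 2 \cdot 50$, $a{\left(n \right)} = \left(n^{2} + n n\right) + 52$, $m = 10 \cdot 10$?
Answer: $\frac{100275}{103} \approx 973.54$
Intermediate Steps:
$m = 100$
$a{\left(n \right)} = 52 + 2 n^{2}$ ($a{\left(n \right)} = \left(n^{2} + n^{2}\right) + 52 = 2 n^{2} + 52 = 52 + 2 n^{2}$)
$U = \frac{103}{5}$ ($U = \frac{7}{5} + \frac{-4 + 2 \cdot 50}{5} = \frac{7}{5} + \frac{-4 + 100}{5} = \frac{7}{5} + \frac{1}{5} \cdot 96 = \frac{7}{5} + \frac{96}{5} = \frac{103}{5} \approx 20.6$)
$W = 20055$ ($W = 3 - - (52 + 2 \cdot 100^{2}) = 3 - - (52 + 2 \cdot 10000) = 3 - - (52 + 20000) = 3 - \left(-1\right) 20052 = 3 - -20052 = 3 + 20052 = 20055$)
$\frac{W}{U} = \frac{20055}{\frac{103}{5}} = 20055 \cdot \frac{5}{103} = \frac{100275}{103}$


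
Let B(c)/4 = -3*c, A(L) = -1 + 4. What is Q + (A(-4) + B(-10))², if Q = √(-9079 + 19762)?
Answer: 15129 + 3*√1187 ≈ 15232.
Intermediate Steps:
A(L) = 3
B(c) = -12*c (B(c) = 4*(-3*c) = -12*c)
Q = 3*√1187 (Q = √10683 = 3*√1187 ≈ 103.36)
Q + (A(-4) + B(-10))² = 3*√1187 + (3 - 12*(-10))² = 3*√1187 + (3 + 120)² = 3*√1187 + 123² = 3*√1187 + 15129 = 15129 + 3*√1187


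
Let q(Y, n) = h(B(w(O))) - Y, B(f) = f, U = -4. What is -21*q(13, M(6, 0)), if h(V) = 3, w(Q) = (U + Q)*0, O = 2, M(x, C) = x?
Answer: 210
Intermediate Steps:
w(Q) = 0 (w(Q) = (-4 + Q)*0 = 0)
q(Y, n) = 3 - Y
-21*q(13, M(6, 0)) = -21*(3 - 1*13) = -21*(3 - 13) = -21*(-10) = 210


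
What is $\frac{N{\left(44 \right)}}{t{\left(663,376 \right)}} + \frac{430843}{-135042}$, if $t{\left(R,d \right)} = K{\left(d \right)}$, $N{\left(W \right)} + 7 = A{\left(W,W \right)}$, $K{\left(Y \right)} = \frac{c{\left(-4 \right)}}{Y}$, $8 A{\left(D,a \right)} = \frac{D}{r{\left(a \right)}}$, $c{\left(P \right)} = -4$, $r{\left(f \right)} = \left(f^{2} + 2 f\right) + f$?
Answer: $\frac{176786065}{270084} \approx 654.56$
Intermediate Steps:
$r{\left(f \right)} = f^{2} + 3 f$
$A{\left(D,a \right)} = \frac{D}{8 a \left(3 + a\right)}$ ($A{\left(D,a \right)} = \frac{D \frac{1}{a \left(3 + a\right)}}{8} = \frac{D \frac{1}{a} \frac{1}{3 + a}}{8} = \frac{D}{8 a \left(3 + a\right)}$)
$K{\left(Y \right)} = - \frac{4}{Y}$
$N{\left(W \right)} = -7 + \frac{1}{8 \left(3 + W\right)}$ ($N{\left(W \right)} = -7 + \frac{W}{8 W \left(3 + W\right)} = -7 + \frac{1}{8 \left(3 + W\right)}$)
$t{\left(R,d \right)} = - \frac{4}{d}$
$\frac{N{\left(44 \right)}}{t{\left(663,376 \right)}} + \frac{430843}{-135042} = \frac{\frac{1}{8} \frac{1}{3 + 44} \left(-167 - 2464\right)}{\left(-4\right) \frac{1}{376}} + \frac{430843}{-135042} = \frac{\frac{1}{8} \cdot \frac{1}{47} \left(-167 - 2464\right)}{\left(-4\right) \frac{1}{376}} + 430843 \left(- \frac{1}{135042}\right) = \frac{\frac{1}{8} \cdot \frac{1}{47} \left(-2631\right)}{- \frac{1}{94}} - \frac{430843}{135042} = \left(- \frac{2631}{376}\right) \left(-94\right) - \frac{430843}{135042} = \frac{2631}{4} - \frac{430843}{135042} = \frac{176786065}{270084}$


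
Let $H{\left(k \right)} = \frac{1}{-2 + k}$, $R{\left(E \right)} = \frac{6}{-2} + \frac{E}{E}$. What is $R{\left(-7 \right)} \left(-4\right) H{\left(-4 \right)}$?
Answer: $- \frac{4}{3} \approx -1.3333$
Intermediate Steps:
$R{\left(E \right)} = -2$ ($R{\left(E \right)} = 6 \left(- \frac{1}{2}\right) + 1 = -3 + 1 = -2$)
$R{\left(-7 \right)} \left(-4\right) H{\left(-4 \right)} = \frac{\left(-2\right) \left(-4\right)}{-2 - 4} = \frac{8}{-6} = 8 \left(- \frac{1}{6}\right) = - \frac{4}{3}$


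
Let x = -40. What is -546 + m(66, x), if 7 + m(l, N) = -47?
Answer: -600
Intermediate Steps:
m(l, N) = -54 (m(l, N) = -7 - 47 = -54)
-546 + m(66, x) = -546 - 54 = -600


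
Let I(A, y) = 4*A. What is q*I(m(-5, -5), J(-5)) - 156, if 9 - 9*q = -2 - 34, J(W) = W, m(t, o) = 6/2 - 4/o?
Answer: -80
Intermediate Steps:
m(t, o) = 3 - 4/o (m(t, o) = 6*(½) - 4/o = 3 - 4/o)
q = 5 (q = 1 - (-2 - 34)/9 = 1 - ⅑*(-36) = 1 + 4 = 5)
q*I(m(-5, -5), J(-5)) - 156 = 5*(4*(3 - 4/(-5))) - 156 = 5*(4*(3 - 4*(-⅕))) - 156 = 5*(4*(3 + ⅘)) - 156 = 5*(4*(19/5)) - 156 = 5*(76/5) - 156 = 76 - 156 = -80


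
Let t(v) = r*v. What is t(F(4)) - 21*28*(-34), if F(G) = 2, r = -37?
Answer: 19918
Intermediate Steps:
t(v) = -37*v
t(F(4)) - 21*28*(-34) = -37*2 - 21*28*(-34) = -74 - 588*(-34) = -74 + 19992 = 19918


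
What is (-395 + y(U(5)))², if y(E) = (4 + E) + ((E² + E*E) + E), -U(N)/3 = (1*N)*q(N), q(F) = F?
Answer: 114682681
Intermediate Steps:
U(N) = -3*N² (U(N) = -3*1*N*N = -3*N*N = -3*N²)
y(E) = 4 + 2*E + 2*E² (y(E) = (4 + E) + ((E² + E²) + E) = (4 + E) + (2*E² + E) = (4 + E) + (E + 2*E²) = 4 + 2*E + 2*E²)
(-395 + y(U(5)))² = (-395 + (4 + 2*(-3*5²) + 2*(-3*5²)²))² = (-395 + (4 + 2*(-3*25) + 2*(-3*25)²))² = (-395 + (4 + 2*(-75) + 2*(-75)²))² = (-395 + (4 - 150 + 2*5625))² = (-395 + (4 - 150 + 11250))² = (-395 + 11104)² = 10709² = 114682681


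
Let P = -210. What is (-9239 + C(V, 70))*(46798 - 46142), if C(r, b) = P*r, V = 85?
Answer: -17770384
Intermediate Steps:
C(r, b) = -210*r
(-9239 + C(V, 70))*(46798 - 46142) = (-9239 - 210*85)*(46798 - 46142) = (-9239 - 17850)*656 = -27089*656 = -17770384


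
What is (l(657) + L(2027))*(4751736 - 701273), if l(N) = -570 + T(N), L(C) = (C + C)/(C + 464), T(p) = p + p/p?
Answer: 904314470306/2491 ≈ 3.6303e+8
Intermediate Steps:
T(p) = 1 + p (T(p) = p + 1 = 1 + p)
L(C) = 2*C/(464 + C) (L(C) = (2*C)/(464 + C) = 2*C/(464 + C))
l(N) = -569 + N (l(N) = -570 + (1 + N) = -569 + N)
(l(657) + L(2027))*(4751736 - 701273) = ((-569 + 657) + 2*2027/(464 + 2027))*(4751736 - 701273) = (88 + 2*2027/2491)*4050463 = (88 + 2*2027*(1/2491))*4050463 = (88 + 4054/2491)*4050463 = (223262/2491)*4050463 = 904314470306/2491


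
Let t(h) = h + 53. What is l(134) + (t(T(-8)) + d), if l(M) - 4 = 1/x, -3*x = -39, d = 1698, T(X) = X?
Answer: 22712/13 ≈ 1747.1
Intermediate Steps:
t(h) = 53 + h
x = 13 (x = -1/3*(-39) = 13)
l(M) = 53/13 (l(M) = 4 + 1/13 = 53/13)
l(134) + (t(T(-8)) + d) = 53/13 + ((53 - 8) + 1698) = 53/13 + (45 + 1698) = 53/13 + 1743 = 22712/13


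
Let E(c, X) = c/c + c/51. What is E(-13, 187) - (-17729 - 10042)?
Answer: 1416359/51 ≈ 27772.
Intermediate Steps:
E(c, X) = 1 + c/51 (E(c, X) = 1 + c*(1/51) = 1 + c/51)
E(-13, 187) - (-17729 - 10042) = (1 + (1/51)*(-13)) - (-17729 - 10042) = (1 - 13/51) - 1*(-27771) = 38/51 + 27771 = 1416359/51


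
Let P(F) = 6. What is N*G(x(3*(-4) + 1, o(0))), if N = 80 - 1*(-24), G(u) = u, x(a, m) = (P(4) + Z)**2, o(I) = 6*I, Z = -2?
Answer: 1664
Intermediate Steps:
x(a, m) = 16 (x(a, m) = (6 - 2)**2 = 4**2 = 16)
N = 104 (N = 80 + 24 = 104)
N*G(x(3*(-4) + 1, o(0))) = 104*16 = 1664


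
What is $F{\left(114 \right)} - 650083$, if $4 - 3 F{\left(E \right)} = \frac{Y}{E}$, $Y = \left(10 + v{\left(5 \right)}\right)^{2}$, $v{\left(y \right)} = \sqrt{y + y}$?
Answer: $- \frac{111164020}{171} - \frac{10 \sqrt{10}}{171} \approx -6.5008 \cdot 10^{5}$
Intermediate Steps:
$v{\left(y \right)} = \sqrt{2} \sqrt{y}$ ($v{\left(y \right)} = \sqrt{2 y} = \sqrt{2} \sqrt{y}$)
$Y = \left(10 + \sqrt{10}\right)^{2}$ ($Y = \left(10 + \sqrt{2} \sqrt{5}\right)^{2} = \left(10 + \sqrt{10}\right)^{2} \approx 173.25$)
$F{\left(E \right)} = \frac{4}{3} - \frac{\left(10 + \sqrt{10}\right)^{2}}{3 E}$ ($F{\left(E \right)} = \frac{4}{3} - \frac{\left(10 + \sqrt{10}\right)^{2} \frac{1}{E}}{3} = \frac{4}{3} - \frac{\frac{1}{E} \left(10 + \sqrt{10}\right)^{2}}{3} = \frac{4}{3} - \frac{\left(10 + \sqrt{10}\right)^{2}}{3 E}$)
$F{\left(114 \right)} - 650083 = \frac{- \left(10 + \sqrt{10}\right)^{2} + 4 \cdot 114}{3 \cdot 114} - 650083 = \frac{1}{3} \cdot \frac{1}{114} \left(- \left(10 + \sqrt{10}\right)^{2} + 456\right) - 650083 = \frac{1}{3} \cdot \frac{1}{114} \left(456 - \left(10 + \sqrt{10}\right)^{2}\right) - 650083 = \left(\frac{4}{3} - \frac{\left(10 + \sqrt{10}\right)^{2}}{342}\right) - 650083 = - \frac{1950245}{3} - \frac{\left(10 + \sqrt{10}\right)^{2}}{342}$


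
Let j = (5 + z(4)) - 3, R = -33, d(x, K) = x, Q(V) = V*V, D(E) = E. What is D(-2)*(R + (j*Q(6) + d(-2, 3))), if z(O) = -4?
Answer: 214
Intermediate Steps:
Q(V) = V²
j = -2 (j = (5 - 4) - 3 = 1 - 3 = -2)
D(-2)*(R + (j*Q(6) + d(-2, 3))) = -2*(-33 + (-2*6² - 2)) = -2*(-33 + (-2*36 - 2)) = -2*(-33 + (-72 - 2)) = -2*(-33 - 74) = -2*(-107) = 214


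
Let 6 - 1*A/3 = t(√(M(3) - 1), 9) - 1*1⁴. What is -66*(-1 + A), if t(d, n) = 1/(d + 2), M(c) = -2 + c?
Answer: -1221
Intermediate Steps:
t(d, n) = 1/(2 + d)
A = 39/2 (A = 18 - 3*(1/(2 + √((-2 + 3) - 1)) - 1*1⁴) = 18 - 3*(1/(2 + √(1 - 1)) - 1*1) = 18 - 3*(1/(2 + √0) - 1) = 18 - 3*(1/(2 + 0) - 1) = 18 - 3*(1/2 - 1) = 18 - 3*(½ - 1) = 18 - 3*(-½) = 18 + 3/2 = 39/2 ≈ 19.500)
-66*(-1 + A) = -66*(-1 + 39/2) = -66*37/2 = -1221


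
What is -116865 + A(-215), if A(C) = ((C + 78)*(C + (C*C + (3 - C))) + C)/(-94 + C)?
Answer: -29777834/309 ≈ -96368.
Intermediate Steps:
A(C) = (C + (3 + C**2)*(78 + C))/(-94 + C) (A(C) = ((78 + C)*(C + (C**2 + (3 - C))) + C)/(-94 + C) = ((78 + C)*(C + (3 + C**2 - C)) + C)/(-94 + C) = ((78 + C)*(3 + C**2) + C)/(-94 + C) = ((3 + C**2)*(78 + C) + C)/(-94 + C) = (C + (3 + C**2)*(78 + C))/(-94 + C))
-116865 + A(-215) = -116865 + (234 + (-215)**3 + 4*(-215) + 78*(-215)**2)/(-94 - 215) = -116865 + (234 - 9938375 - 860 + 78*46225)/(-309) = -116865 - (234 - 9938375 - 860 + 3605550)/309 = -116865 - 1/309*(-6333451) = -116865 + 6333451/309 = -29777834/309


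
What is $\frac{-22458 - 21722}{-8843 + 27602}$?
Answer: $- \frac{44180}{18759} \approx -2.3551$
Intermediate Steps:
$\frac{-22458 - 21722}{-8843 + 27602} = - \frac{44180}{18759}$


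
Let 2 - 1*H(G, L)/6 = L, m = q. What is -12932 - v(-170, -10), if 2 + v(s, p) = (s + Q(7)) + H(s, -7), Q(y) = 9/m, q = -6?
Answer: -25625/2 ≈ -12813.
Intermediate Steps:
m = -6
Q(y) = -3/2 (Q(y) = 9/(-6) = 9*(-⅙) = -3/2)
H(G, L) = 12 - 6*L
v(s, p) = 101/2 + s (v(s, p) = -2 + ((s - 3/2) + (12 - 6*(-7))) = -2 + ((-3/2 + s) + (12 + 42)) = -2 + ((-3/2 + s) + 54) = -2 + (105/2 + s) = 101/2 + s)
-12932 - v(-170, -10) = -12932 - (101/2 - 170) = -12932 - 1*(-239/2) = -12932 + 239/2 = -25625/2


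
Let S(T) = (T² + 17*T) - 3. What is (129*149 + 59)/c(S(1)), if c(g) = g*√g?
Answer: 3856*√15/45 ≈ 331.87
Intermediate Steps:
S(T) = -3 + T² + 17*T
c(g) = g^(3/2)
(129*149 + 59)/c(S(1)) = (129*149 + 59)/((-3 + 1² + 17*1)^(3/2)) = (19221 + 59)/((-3 + 1 + 17)^(3/2)) = 19280/(15^(3/2)) = 19280/((15*√15)) = 19280*(√15/225) = 3856*√15/45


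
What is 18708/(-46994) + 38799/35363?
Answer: 580874601/830924411 ≈ 0.69907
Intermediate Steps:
18708/(-46994) + 38799/35363 = 18708*(-1/46994) + 38799*(1/35363) = -9354/23497 + 38799/35363 = 580874601/830924411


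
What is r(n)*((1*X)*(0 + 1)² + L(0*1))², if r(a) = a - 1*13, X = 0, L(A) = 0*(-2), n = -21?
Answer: 0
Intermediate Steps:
L(A) = 0
r(a) = -13 + a (r(a) = a - 13 = -13 + a)
r(n)*((1*X)*(0 + 1)² + L(0*1))² = (-13 - 21)*((1*0)*(0 + 1)² + 0)² = -34*(0*1² + 0)² = -34*(0*1 + 0)² = -34*(0 + 0)² = -34*0² = -34*0 = 0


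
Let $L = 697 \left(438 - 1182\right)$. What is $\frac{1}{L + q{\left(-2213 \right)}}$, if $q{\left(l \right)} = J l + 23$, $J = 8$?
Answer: $- \frac{1}{536249} \approx -1.8648 \cdot 10^{-6}$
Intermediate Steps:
$L = -518568$ ($L = 697 \left(-744\right) = -518568$)
$q{\left(l \right)} = 23 + 8 l$ ($q{\left(l \right)} = 8 l + 23 = 23 + 8 l$)
$\frac{1}{L + q{\left(-2213 \right)}} = \frac{1}{-518568 + \left(23 + 8 \left(-2213\right)\right)} = \frac{1}{-518568 + \left(23 - 17704\right)} = \frac{1}{-518568 - 17681} = \frac{1}{-536249} = - \frac{1}{536249}$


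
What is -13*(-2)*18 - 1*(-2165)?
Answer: 2633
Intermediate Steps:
-13*(-2)*18 - 1*(-2165) = 26*18 + 2165 = 468 + 2165 = 2633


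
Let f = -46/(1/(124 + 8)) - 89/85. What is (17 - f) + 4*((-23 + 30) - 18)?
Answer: 513914/85 ≈ 6046.0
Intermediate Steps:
f = -516209/85 (f = -46/(1/132) - 89*1/85 = -46/1/132 - 89/85 = -46*132 - 89/85 = -6072 - 89/85 = -516209/85 ≈ -6073.0)
(17 - f) + 4*((-23 + 30) - 18) = (17 - 1*(-516209/85)) + 4*((-23 + 30) - 18) = (17 + 516209/85) + 4*(7 - 18) = 517654/85 + 4*(-11) = 517654/85 - 44 = 513914/85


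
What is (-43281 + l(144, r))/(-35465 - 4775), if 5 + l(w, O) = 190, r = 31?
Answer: 5387/5030 ≈ 1.0710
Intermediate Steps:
l(w, O) = 185 (l(w, O) = -5 + 190 = 185)
(-43281 + l(144, r))/(-35465 - 4775) = (-43281 + 185)/(-35465 - 4775) = -43096/(-40240) = -43096*(-1/40240) = 5387/5030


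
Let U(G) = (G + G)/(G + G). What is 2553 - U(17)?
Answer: 2552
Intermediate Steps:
U(G) = 1 (U(G) = (2*G)/((2*G)) = (2*G)*(1/(2*G)) = 1)
2553 - U(17) = 2553 - 1*1 = 2553 - 1 = 2552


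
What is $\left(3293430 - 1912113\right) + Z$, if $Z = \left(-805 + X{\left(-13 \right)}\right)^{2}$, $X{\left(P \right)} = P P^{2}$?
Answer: $10393321$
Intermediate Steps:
$X{\left(P \right)} = P^{3}$
$Z = 9012004$ ($Z = \left(-805 + \left(-13\right)^{3}\right)^{2} = \left(-805 - 2197\right)^{2} = \left(-3002\right)^{2} = 9012004$)
$\left(3293430 - 1912113\right) + Z = \left(3293430 - 1912113\right) + 9012004 = 1381317 + 9012004 = 10393321$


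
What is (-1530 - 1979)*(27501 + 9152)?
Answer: -128615377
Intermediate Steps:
(-1530 - 1979)*(27501 + 9152) = -3509*36653 = -128615377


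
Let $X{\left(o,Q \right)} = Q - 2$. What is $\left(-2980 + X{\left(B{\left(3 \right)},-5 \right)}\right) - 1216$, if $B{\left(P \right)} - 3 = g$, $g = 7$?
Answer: $-4203$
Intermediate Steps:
$B{\left(P \right)} = 10$ ($B{\left(P \right)} = 3 + 7 = 10$)
$X{\left(o,Q \right)} = -2 + Q$
$\left(-2980 + X{\left(B{\left(3 \right)},-5 \right)}\right) - 1216 = \left(-2980 - 7\right) - 1216 = -2987 - 1216 = -4203$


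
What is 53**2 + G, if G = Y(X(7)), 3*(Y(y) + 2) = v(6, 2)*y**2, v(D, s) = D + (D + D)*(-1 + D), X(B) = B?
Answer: 3885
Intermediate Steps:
v(D, s) = D + 2*D*(-1 + D) (v(D, s) = D + (2*D)*(-1 + D) = D + 2*D*(-1 + D))
Y(y) = -2 + 22*y**2 (Y(y) = -2 + ((6*(-1 + 2*6))*y**2)/3 = -2 + ((6*(-1 + 12))*y**2)/3 = -2 + ((6*11)*y**2)/3 = -2 + (66*y**2)/3 = -2 + 22*y**2)
G = 1076 (G = -2 + 22*7**2 = -2 + 22*49 = -2 + 1078 = 1076)
53**2 + G = 53**2 + 1076 = 2809 + 1076 = 3885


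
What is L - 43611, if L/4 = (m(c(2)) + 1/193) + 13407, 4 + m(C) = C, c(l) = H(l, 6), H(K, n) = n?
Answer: 1934829/193 ≈ 10025.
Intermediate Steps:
c(l) = 6
m(C) = -4 + C
L = 10351752/193 (L = 4*(((-4 + 6) + 1/193) + 13407) = 4*((2 + 1/193) + 13407) = 4*(387/193 + 13407) = 4*(2587938/193) = 10351752/193 ≈ 53636.)
L - 43611 = 10351752/193 - 43611 = 1934829/193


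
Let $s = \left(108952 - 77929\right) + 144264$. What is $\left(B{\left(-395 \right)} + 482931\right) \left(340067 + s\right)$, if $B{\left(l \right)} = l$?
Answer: $248676857744$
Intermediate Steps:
$s = 175287$ ($s = 31023 + 144264 = 175287$)
$\left(B{\left(-395 \right)} + 482931\right) \left(340067 + s\right) = \left(-395 + 482931\right) \left(340067 + 175287\right) = 482536 \cdot 515354 = 248676857744$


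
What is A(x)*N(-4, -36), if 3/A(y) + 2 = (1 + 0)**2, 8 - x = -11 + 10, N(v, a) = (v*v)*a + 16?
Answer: 1680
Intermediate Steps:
N(v, a) = 16 + a*v**2 (N(v, a) = v**2*a + 16 = a*v**2 + 16 = 16 + a*v**2)
x = 9 (x = 8 - (-11 + 10) = 8 - 1*(-1) = 8 + 1 = 9)
A(y) = -3 (A(y) = 3/(-2 + (1 + 0)**2) = 3/(-2 + 1**2) = 3/(-2 + 1) = 3/(-1) = 3*(-1) = -3)
A(x)*N(-4, -36) = -3*(16 - 36*(-4)**2) = -3*(16 - 36*16) = -3*(16 - 576) = -3*(-560) = 1680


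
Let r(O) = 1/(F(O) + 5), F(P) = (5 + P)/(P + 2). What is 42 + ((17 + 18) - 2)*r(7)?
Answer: 897/19 ≈ 47.211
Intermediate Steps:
F(P) = (5 + P)/(2 + P)
r(O) = 1/(5 + (5 + O)/(2 + O)) (r(O) = 1/((5 + O)/(2 + O) + 5) = 1/(5 + (5 + O)/(2 + O)))
42 + ((17 + 18) - 2)*r(7) = 42 + ((17 + 18) - 2)*((2 + 7)/(3*(5 + 2*7))) = 42 + (35 - 2)*((⅓)*9/(5 + 14)) = 42 + 33*((⅓)*9/19) = 42 + 33*((⅓)*(1/19)*9) = 42 + 33*(3/19) = 42 + 99/19 = 897/19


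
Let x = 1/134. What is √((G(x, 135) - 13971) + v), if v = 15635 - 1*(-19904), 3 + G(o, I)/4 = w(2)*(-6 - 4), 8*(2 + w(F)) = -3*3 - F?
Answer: √21691 ≈ 147.28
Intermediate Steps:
w(F) = -25/8 - F/8 (w(F) = -2 + (-3*3 - F)/8 = -2 + (-9 - F)/8 = -2 + (-9/8 - F/8) = -25/8 - F/8)
x = 1/134 ≈ 0.0074627
G(o, I) = 123 (G(o, I) = -12 + 4*((-25/8 - ⅛*2)*(-6 - 4)) = -12 + 4*((-25/8 - ¼)*(-10)) = -12 + 4*(-27/8*(-10)) = -12 + 4*(135/4) = -12 + 135 = 123)
v = 35539 (v = 15635 + 19904 = 35539)
√((G(x, 135) - 13971) + v) = √((123 - 13971) + 35539) = √(-13848 + 35539) = √21691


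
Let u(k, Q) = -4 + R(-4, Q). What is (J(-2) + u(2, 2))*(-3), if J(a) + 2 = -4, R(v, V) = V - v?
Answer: 12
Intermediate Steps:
J(a) = -6 (J(a) = -2 - 4 = -6)
u(k, Q) = Q (u(k, Q) = -4 + (Q - 1*(-4)) = -4 + (Q + 4) = -4 + (4 + Q) = Q)
(J(-2) + u(2, 2))*(-3) = (-6 + 2)*(-3) = -4*(-3) = 12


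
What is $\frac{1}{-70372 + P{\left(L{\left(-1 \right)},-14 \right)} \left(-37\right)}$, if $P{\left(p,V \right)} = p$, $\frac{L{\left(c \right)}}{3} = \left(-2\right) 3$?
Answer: $- \frac{1}{69706} \approx -1.4346 \cdot 10^{-5}$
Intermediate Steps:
$L{\left(c \right)} = -18$ ($L{\left(c \right)} = 3 \left(\left(-2\right) 3\right) = 3 \left(-6\right) = -18$)
$\frac{1}{-70372 + P{\left(L{\left(-1 \right)},-14 \right)} \left(-37\right)} = \frac{1}{-70372 - -666} = \frac{1}{-70372 + 666} = \frac{1}{-69706} = - \frac{1}{69706}$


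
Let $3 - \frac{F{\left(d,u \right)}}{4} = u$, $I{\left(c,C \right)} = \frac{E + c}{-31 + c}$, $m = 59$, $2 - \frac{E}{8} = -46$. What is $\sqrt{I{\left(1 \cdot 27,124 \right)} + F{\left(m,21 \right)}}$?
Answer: $\frac{i \sqrt{699}}{2} \approx 13.219 i$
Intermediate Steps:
$E = 384$ ($E = 16 - -368 = 16 + 368 = 384$)
$I{\left(c,C \right)} = \frac{384 + c}{-31 + c}$
$F{\left(d,u \right)} = 12 - 4 u$
$\sqrt{I{\left(1 \cdot 27,124 \right)} + F{\left(m,21 \right)}} = \sqrt{\frac{384 + 1 \cdot 27}{-31 + 1 \cdot 27} + \left(12 - 84\right)} = \sqrt{\frac{384 + 27}{-31 + 27} + \left(12 - 84\right)} = \sqrt{\frac{1}{-4} \cdot 411 - 72} = \sqrt{\left(- \frac{1}{4}\right) 411 - 72} = \sqrt{- \frac{411}{4} - 72} = \sqrt{- \frac{699}{4}} = \frac{i \sqrt{699}}{2}$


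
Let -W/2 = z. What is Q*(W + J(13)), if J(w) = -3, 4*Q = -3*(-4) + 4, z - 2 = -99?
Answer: 764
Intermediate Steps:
z = -97 (z = 2 - 99 = -97)
W = 194 (W = -2*(-97) = 194)
Q = 4 (Q = (-3*(-4) + 4)/4 = (12 + 4)/4 = (¼)*16 = 4)
Q*(W + J(13)) = 4*(194 - 3) = 4*191 = 764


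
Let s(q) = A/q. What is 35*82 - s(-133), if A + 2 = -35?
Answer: 381673/133 ≈ 2869.7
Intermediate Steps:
A = -37 (A = -2 - 35 = -37)
s(q) = -37/q
35*82 - s(-133) = 35*82 - (-37)/(-133) = 2870 - (-37)*(-1)/133 = 2870 - 1*37/133 = 2870 - 37/133 = 381673/133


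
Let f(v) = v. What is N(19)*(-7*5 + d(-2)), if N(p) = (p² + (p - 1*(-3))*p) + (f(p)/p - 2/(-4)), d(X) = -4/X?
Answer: -51513/2 ≈ -25757.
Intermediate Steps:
N(p) = 3/2 + p² + p*(3 + p) (N(p) = (p² + (p - 1*(-3))*p) + (p/p - 2/(-4)) = (p² + (p + 3)*p) + (1 - 2*(-¼)) = (p² + (3 + p)*p) + (1 + ½) = (p² + p*(3 + p)) + 3/2 = 3/2 + p² + p*(3 + p))
N(19)*(-7*5 + d(-2)) = (3/2 + 2*19² + 3*19)*(-7*5 - 4/(-2)) = (3/2 + 2*361 + 57)*(-35 - 4*(-½)) = (3/2 + 722 + 57)*(-35 + 2) = (1561/2)*(-33) = -51513/2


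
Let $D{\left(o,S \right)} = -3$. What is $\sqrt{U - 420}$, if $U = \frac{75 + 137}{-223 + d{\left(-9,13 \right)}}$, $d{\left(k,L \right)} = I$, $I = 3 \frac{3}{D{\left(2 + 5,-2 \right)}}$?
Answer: $\frac{i \sqrt{5374958}}{113} \approx 20.517 i$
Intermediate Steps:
$I = -3$ ($I = 3 \frac{3}{-3} = 3 \cdot 3 \left(- \frac{1}{3}\right) = 3 \left(-1\right) = -3$)
$d{\left(k,L \right)} = -3$
$U = - \frac{106}{113}$ ($U = \frac{75 + 137}{-223 - 3} = \frac{212}{-226} = 212 \left(- \frac{1}{226}\right) = - \frac{106}{113} \approx -0.93805$)
$\sqrt{U - 420} = \sqrt{- \frac{106}{113} - 420} = \sqrt{- \frac{47566}{113}} = \frac{i \sqrt{5374958}}{113}$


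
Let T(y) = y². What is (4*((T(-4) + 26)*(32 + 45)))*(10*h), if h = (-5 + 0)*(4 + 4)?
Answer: -5174400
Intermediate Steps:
h = -40 (h = -5*8 = -40)
(4*((T(-4) + 26)*(32 + 45)))*(10*h) = (4*(((-4)² + 26)*(32 + 45)))*(10*(-40)) = (4*((16 + 26)*77))*(-400) = (4*(42*77))*(-400) = (4*3234)*(-400) = 12936*(-400) = -5174400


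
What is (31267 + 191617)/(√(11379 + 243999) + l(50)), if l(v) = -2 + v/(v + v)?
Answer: 445768/340501 + 891536*√255378/1021503 ≈ 442.36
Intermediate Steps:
l(v) = -3/2 (l(v) = -2 + v/((2*v)) = -2 + v*(1/(2*v)) = -2 + ½ = -3/2)
(31267 + 191617)/(√(11379 + 243999) + l(50)) = (31267 + 191617)/(√(11379 + 243999) - 3/2) = 222884/(√255378 - 3/2) = 222884/(-3/2 + √255378)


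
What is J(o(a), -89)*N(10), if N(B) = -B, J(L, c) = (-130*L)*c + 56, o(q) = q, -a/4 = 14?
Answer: 6478640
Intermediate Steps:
a = -56 (a = -4*14 = -56)
J(L, c) = 56 - 130*L*c (J(L, c) = -130*L*c + 56 = 56 - 130*L*c)
J(o(a), -89)*N(10) = (56 - 130*(-56)*(-89))*(-1*10) = (56 - 647920)*(-10) = -647864*(-10) = 6478640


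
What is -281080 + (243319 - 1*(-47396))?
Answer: 9635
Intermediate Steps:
-281080 + (243319 - 1*(-47396)) = -281080 + (243319 + 47396) = -281080 + 290715 = 9635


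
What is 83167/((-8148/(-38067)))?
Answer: 150758009/388 ≈ 3.8855e+5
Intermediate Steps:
83167/((-8148/(-38067))) = 83167/((-8148*(-1/38067))) = 83167/(2716/12689) = 83167*(12689/2716) = 150758009/388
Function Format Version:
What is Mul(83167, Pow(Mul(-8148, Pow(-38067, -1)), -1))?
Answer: Rational(150758009, 388) ≈ 3.8855e+5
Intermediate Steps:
Mul(83167, Pow(Mul(-8148, Pow(-38067, -1)), -1)) = Mul(83167, Pow(Mul(-8148, Rational(-1, 38067)), -1)) = Mul(83167, Pow(Rational(2716, 12689), -1)) = Mul(83167, Rational(12689, 2716)) = Rational(150758009, 388)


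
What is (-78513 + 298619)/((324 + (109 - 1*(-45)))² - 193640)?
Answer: 110053/17422 ≈ 6.3169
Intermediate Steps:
(-78513 + 298619)/((324 + (109 - 1*(-45)))² - 193640) = 220106/((324 + (109 + 45))² - 193640) = 220106/((324 + 154)² - 193640) = 220106/(478² - 193640) = 220106/(228484 - 193640) = 220106/34844 = 220106*(1/34844) = 110053/17422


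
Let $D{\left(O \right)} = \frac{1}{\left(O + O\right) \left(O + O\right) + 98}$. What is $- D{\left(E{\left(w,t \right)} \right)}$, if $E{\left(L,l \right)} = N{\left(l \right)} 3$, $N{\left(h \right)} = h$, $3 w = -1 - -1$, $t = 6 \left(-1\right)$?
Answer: $- \frac{1}{1394} \approx -0.00071736$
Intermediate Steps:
$t = -6$
$w = 0$ ($w = \frac{-1 - -1}{3} = \frac{-1 + 1}{3} = \frac{1}{3} \cdot 0 = 0$)
$E{\left(L,l \right)} = 3 l$ ($E{\left(L,l \right)} = l 3 = 3 l$)
$D{\left(O \right)} = \frac{1}{98 + 4 O^{2}}$ ($D{\left(O \right)} = \frac{1}{2 O 2 O + 98} = \frac{1}{4 O^{2} + 98} = \frac{1}{98 + 4 O^{2}}$)
$- D{\left(E{\left(w,t \right)} \right)} = - \frac{1}{2 \left(49 + 2 \left(3 \left(-6\right)\right)^{2}\right)} = - \frac{1}{2 \left(49 + 2 \left(-18\right)^{2}\right)} = - \frac{1}{2 \left(49 + 2 \cdot 324\right)} = - \frac{1}{2 \left(49 + 648\right)} = - \frac{1}{2 \cdot 697} = \left(-1\right) \frac{1}{1394} = - \frac{1}{1394}$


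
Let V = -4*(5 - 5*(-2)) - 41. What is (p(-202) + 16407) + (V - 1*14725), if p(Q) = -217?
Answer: 1364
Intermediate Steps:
V = -101 (V = -4*(5 + 10) - 41 = -4*15 - 41 = -60 - 41 = -101)
(p(-202) + 16407) + (V - 1*14725) = (-217 + 16407) + (-101 - 1*14725) = 16190 + (-101 - 14725) = 16190 - 14826 = 1364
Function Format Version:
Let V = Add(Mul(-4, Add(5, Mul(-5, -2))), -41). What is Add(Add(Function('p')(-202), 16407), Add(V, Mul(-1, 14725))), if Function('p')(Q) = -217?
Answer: 1364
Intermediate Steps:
V = -101 (V = Add(Mul(-4, Add(5, 10)), -41) = Add(Mul(-4, 15), -41) = Add(-60, -41) = -101)
Add(Add(Function('p')(-202), 16407), Add(V, Mul(-1, 14725))) = Add(Add(-217, 16407), Add(-101, Mul(-1, 14725))) = Add(16190, Add(-101, -14725)) = Add(16190, -14826) = 1364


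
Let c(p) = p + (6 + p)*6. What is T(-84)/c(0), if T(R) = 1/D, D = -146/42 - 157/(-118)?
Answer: -413/31902 ≈ -0.012946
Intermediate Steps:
c(p) = 36 + 7*p (c(p) = p + (36 + 6*p) = 36 + 7*p)
D = -5317/2478 (D = -146*1/42 - 157*(-1/118) = -73/21 + 157/118 = -5317/2478 ≈ -2.1457)
T(R) = -2478/5317 (T(R) = 1/(-5317/2478) = -2478/5317)
T(-84)/c(0) = -2478/(5317*(36 + 7*0)) = -2478/(5317*(36 + 0)) = -2478/5317/36 = -2478/5317*1/36 = -413/31902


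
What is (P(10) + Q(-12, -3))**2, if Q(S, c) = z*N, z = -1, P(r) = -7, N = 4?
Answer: 121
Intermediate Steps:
Q(S, c) = -4 (Q(S, c) = -1*4 = -4)
(P(10) + Q(-12, -3))**2 = (-7 - 4)**2 = (-11)**2 = 121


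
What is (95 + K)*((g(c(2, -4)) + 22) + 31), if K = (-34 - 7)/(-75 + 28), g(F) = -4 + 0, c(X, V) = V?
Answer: 220794/47 ≈ 4697.7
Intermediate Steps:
g(F) = -4
K = 41/47 (K = -41/(-47) = -41*(-1/47) = 41/47 ≈ 0.87234)
(95 + K)*((g(c(2, -4)) + 22) + 31) = (95 + 41/47)*((-4 + 22) + 31) = 4506*(18 + 31)/47 = (4506/47)*49 = 220794/47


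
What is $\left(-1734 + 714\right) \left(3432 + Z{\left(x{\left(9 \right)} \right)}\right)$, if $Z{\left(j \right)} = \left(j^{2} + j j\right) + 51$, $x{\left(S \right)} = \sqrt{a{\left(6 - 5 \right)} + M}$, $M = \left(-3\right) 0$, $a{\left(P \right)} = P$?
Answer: $-3554700$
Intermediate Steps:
$M = 0$
$x{\left(S \right)} = 1$ ($x{\left(S \right)} = \sqrt{\left(6 - 5\right) + 0} = \sqrt{1 + 0} = \sqrt{1} = 1$)
$Z{\left(j \right)} = 51 + 2 j^{2}$ ($Z{\left(j \right)} = \left(j^{2} + j^{2}\right) + 51 = 2 j^{2} + 51 = 51 + 2 j^{2}$)
$\left(-1734 + 714\right) \left(3432 + Z{\left(x{\left(9 \right)} \right)}\right) = \left(-1734 + 714\right) \left(3432 + \left(51 + 2 \cdot 1^{2}\right)\right) = - 1020 \left(3432 + \left(51 + 2 \cdot 1\right)\right) = - 1020 \left(3432 + \left(51 + 2\right)\right) = - 1020 \left(3432 + 53\right) = \left(-1020\right) 3485 = -3554700$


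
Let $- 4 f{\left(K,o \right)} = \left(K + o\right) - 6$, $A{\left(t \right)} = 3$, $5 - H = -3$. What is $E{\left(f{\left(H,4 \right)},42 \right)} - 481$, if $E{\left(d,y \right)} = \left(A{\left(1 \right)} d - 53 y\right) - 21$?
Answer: $- \frac{5465}{2} \approx -2732.5$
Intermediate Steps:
$H = 8$ ($H = 5 - -3 = 5 + 3 = 8$)
$f{\left(K,o \right)} = \frac{3}{2} - \frac{K}{4} - \frac{o}{4}$ ($f{\left(K,o \right)} = - \frac{\left(K + o\right) - 6}{4} = - \frac{-6 + K + o}{4} = \frac{3}{2} - \frac{K}{4} - \frac{o}{4}$)
$E{\left(d,y \right)} = -21 - 53 y + 3 d$ ($E{\left(d,y \right)} = \left(3 d - 53 y\right) - 21 = \left(- 53 y + 3 d\right) - 21 = -21 - 53 y + 3 d$)
$E{\left(f{\left(H,4 \right)},42 \right)} - 481 = \left(-21 - 2226 + 3 \left(\frac{3}{2} - 2 - 1\right)\right) - 481 = \left(-21 - 2226 + 3 \left(- \frac{3}{2}\right)\right) - 481 = \left(-21 - 2226 - \frac{9}{2}\right) - 481 = - \frac{4503}{2} - 481 = - \frac{5465}{2}$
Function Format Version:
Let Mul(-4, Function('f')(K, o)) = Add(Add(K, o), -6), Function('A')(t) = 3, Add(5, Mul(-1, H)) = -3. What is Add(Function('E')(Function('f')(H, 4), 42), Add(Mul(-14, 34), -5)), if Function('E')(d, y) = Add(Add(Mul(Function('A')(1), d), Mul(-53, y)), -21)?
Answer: Rational(-5465, 2) ≈ -2732.5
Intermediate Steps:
H = 8 (H = Add(5, Mul(-1, -3)) = Add(5, 3) = 8)
Function('f')(K, o) = Add(Rational(3, 2), Mul(Rational(-1, 4), K), Mul(Rational(-1, 4), o)) (Function('f')(K, o) = Mul(Rational(-1, 4), Add(Add(K, o), -6)) = Mul(Rational(-1, 4), Add(-6, K, o)) = Add(Rational(3, 2), Mul(Rational(-1, 4), K), Mul(Rational(-1, 4), o)))
Function('E')(d, y) = Add(-21, Mul(-53, y), Mul(3, d)) (Function('E')(d, y) = Add(Add(Mul(3, d), Mul(-53, y)), -21) = Add(Add(Mul(-53, y), Mul(3, d)), -21) = Add(-21, Mul(-53, y), Mul(3, d)))
Add(Function('E')(Function('f')(H, 4), 42), Add(Mul(-14, 34), -5)) = Add(Add(-21, Mul(-53, 42), Mul(3, Add(Rational(3, 2), Mul(Rational(-1, 4), 8), Mul(Rational(-1, 4), 4)))), Add(Mul(-14, 34), -5)) = Add(Add(-21, -2226, Mul(3, Add(Rational(3, 2), -2, -1))), Add(-476, -5)) = Add(Add(-21, -2226, Mul(3, Rational(-3, 2))), -481) = Add(Add(-21, -2226, Rational(-9, 2)), -481) = Add(Rational(-4503, 2), -481) = Rational(-5465, 2)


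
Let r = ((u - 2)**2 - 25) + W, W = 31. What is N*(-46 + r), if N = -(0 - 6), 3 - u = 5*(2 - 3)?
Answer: -24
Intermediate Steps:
u = 8 (u = 3 - 5*(2 - 3) = 3 - 5*(-1) = 3 - 1*(-5) = 3 + 5 = 8)
N = 6 (N = -1*(-6) = 6)
r = 42 (r = ((8 - 2)**2 - 25) + 31 = (6**2 - 25) + 31 = (36 - 25) + 31 = 11 + 31 = 42)
N*(-46 + r) = 6*(-46 + 42) = 6*(-4) = -24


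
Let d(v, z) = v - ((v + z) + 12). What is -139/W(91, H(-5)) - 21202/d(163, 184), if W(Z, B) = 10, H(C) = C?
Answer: 23097/245 ≈ 94.273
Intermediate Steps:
d(v, z) = -12 - z (d(v, z) = v - (12 + v + z) = v + (-12 - v - z) = -12 - z)
-139/W(91, H(-5)) - 21202/d(163, 184) = -139/10 - 21202/(-12 - 1*184) = -139*⅒ - 21202/(-12 - 184) = -139/10 - 21202/(-196) = -139/10 - 21202*(-1/196) = -139/10 + 10601/98 = 23097/245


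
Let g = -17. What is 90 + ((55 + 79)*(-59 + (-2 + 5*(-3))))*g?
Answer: 173218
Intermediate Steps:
90 + ((55 + 79)*(-59 + (-2 + 5*(-3))))*g = 90 + ((55 + 79)*(-59 + (-2 + 5*(-3))))*(-17) = 90 + (134*(-59 + (-2 - 15)))*(-17) = 90 + (134*(-59 - 17))*(-17) = 90 + (134*(-76))*(-17) = 90 - 10184*(-17) = 90 + 173128 = 173218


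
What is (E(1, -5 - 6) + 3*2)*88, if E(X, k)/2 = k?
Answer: -1408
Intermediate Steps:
E(X, k) = 2*k
(E(1, -5 - 6) + 3*2)*88 = (2*(-5 - 6) + 3*2)*88 = (2*(-11) + 6)*88 = (-22 + 6)*88 = -16*88 = -1408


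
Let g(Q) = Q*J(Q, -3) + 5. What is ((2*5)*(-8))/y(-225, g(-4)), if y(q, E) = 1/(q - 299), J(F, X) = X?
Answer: 41920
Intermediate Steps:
g(Q) = 5 - 3*Q (g(Q) = Q*(-3) + 5 = -3*Q + 5 = 5 - 3*Q)
y(q, E) = 1/(-299 + q)
((2*5)*(-8))/y(-225, g(-4)) = ((2*5)*(-8))/(1/(-299 - 225)) = (10*(-8))/(1/(-524)) = -80/(-1/524) = -80*(-524) = 41920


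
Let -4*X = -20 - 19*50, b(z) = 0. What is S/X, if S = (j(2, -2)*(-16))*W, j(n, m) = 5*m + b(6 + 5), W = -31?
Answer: -1984/97 ≈ -20.454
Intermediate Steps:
j(n, m) = 5*m (j(n, m) = 5*m + 0 = 5*m)
S = -4960 (S = ((5*(-2))*(-16))*(-31) = -10*(-16)*(-31) = 160*(-31) = -4960)
X = 485/2 (X = -(-20 - 19*50)/4 = -(-20 - 950)/4 = -¼*(-970) = 485/2 ≈ 242.50)
S/X = -4960/485/2 = -4960*2/485 = -1984/97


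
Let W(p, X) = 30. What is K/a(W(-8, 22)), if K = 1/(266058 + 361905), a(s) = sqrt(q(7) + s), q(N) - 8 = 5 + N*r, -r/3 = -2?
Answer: sqrt(85)/53376855 ≈ 1.7273e-7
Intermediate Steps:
r = 6 (r = -3*(-2) = 6)
q(N) = 13 + 6*N (q(N) = 8 + (5 + N*6) = 8 + (5 + 6*N) = 13 + 6*N)
a(s) = sqrt(55 + s) (a(s) = sqrt((13 + 6*7) + s) = sqrt((13 + 42) + s) = sqrt(55 + s))
K = 1/627963 ≈ 1.5925e-6
K/a(W(-8, 22)) = 1/(627963*(sqrt(55 + 30))) = 1/(627963*(sqrt(85))) = (sqrt(85)/85)/627963 = sqrt(85)/53376855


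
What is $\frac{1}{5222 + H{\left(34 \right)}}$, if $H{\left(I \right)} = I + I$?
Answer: $\frac{1}{5290} \approx 0.00018904$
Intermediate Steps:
$H{\left(I \right)} = 2 I$
$\frac{1}{5222 + H{\left(34 \right)}} = \frac{1}{5222 + 2 \cdot 34} = \frac{1}{5222 + 68} = \frac{1}{5290}$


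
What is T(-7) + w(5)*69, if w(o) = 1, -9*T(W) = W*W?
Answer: 572/9 ≈ 63.556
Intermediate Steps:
T(W) = -W²/9 (T(W) = -W*W/9 = -W²/9)
T(-7) + w(5)*69 = -⅑*(-7)² + 1*69 = -⅑*49 + 69 = -49/9 + 69 = 572/9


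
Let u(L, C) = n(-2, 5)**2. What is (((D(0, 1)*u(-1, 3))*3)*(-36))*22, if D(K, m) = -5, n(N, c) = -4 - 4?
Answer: 760320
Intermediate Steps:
n(N, c) = -8
u(L, C) = 64 (u(L, C) = (-8)**2 = 64)
(((D(0, 1)*u(-1, 3))*3)*(-36))*22 = ((-5*64*3)*(-36))*22 = (-320*3*(-36))*22 = -960*(-36)*22 = 34560*22 = 760320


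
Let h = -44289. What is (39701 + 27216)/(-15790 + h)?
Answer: -66917/60079 ≈ -1.1138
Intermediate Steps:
(39701 + 27216)/(-15790 + h) = (39701 + 27216)/(-15790 - 44289) = 66917/(-60079) = 66917*(-1/60079) = -66917/60079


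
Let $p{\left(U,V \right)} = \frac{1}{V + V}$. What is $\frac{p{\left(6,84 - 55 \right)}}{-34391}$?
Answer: $- \frac{1}{1994678} \approx -5.0133 \cdot 10^{-7}$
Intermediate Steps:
$p{\left(U,V \right)} = \frac{1}{2 V}$
$\frac{p{\left(6,84 - 55 \right)}}{-34391} = \frac{\frac{1}{2} \frac{1}{84 - 55}}{-34391} = \frac{1}{2 \left(84 - 55\right)} \left(- \frac{1}{34391}\right) = \frac{1}{2 \cdot 29} \left(- \frac{1}{34391}\right) = \frac{1}{2} \cdot \frac{1}{29} \left(- \frac{1}{34391}\right) = \frac{1}{58} \left(- \frac{1}{34391}\right) = - \frac{1}{1994678}$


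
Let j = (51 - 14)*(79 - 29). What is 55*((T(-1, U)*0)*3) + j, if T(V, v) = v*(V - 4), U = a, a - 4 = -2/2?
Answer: 1850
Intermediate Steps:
a = 3 (a = 4 - 2/2 = 4 - 2*1/2 = 4 - 1 = 3)
j = 1850 (j = 37*50 = 1850)
U = 3
T(V, v) = v*(-4 + V)
55*((T(-1, U)*0)*3) + j = 55*(((3*(-4 - 1))*0)*3) + 1850 = 55*(((3*(-5))*0)*3) + 1850 = 55*(-15*0*3) + 1850 = 55*(0*3) + 1850 = 55*0 + 1850 = 0 + 1850 = 1850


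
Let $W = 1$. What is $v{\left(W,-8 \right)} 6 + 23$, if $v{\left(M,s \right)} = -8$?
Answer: $-25$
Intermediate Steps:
$v{\left(W,-8 \right)} 6 + 23 = \left(-8\right) 6 + 23 = -48 + 23 = -25$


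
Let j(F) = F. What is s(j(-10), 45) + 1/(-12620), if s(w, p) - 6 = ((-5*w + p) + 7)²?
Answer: 131374199/12620 ≈ 10410.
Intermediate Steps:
s(w, p) = 6 + (7 + p - 5*w)² (s(w, p) = 6 + ((-5*w + p) + 7)² = 6 + ((p - 5*w) + 7)² = 6 + (7 + p - 5*w)²)
s(j(-10), 45) + 1/(-12620) = (6 + (7 + 45 - 5*(-10))²) + 1/(-12620) = (6 + (7 + 45 + 50)²) - 1/12620 = (6 + 102²) - 1/12620 = (6 + 10404) - 1/12620 = 10410 - 1/12620 = 131374199/12620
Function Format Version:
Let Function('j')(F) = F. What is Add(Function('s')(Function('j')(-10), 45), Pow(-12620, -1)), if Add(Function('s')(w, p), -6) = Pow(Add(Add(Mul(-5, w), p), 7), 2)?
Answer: Rational(131374199, 12620) ≈ 10410.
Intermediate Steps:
Function('s')(w, p) = Add(6, Pow(Add(7, p, Mul(-5, w)), 2)) (Function('s')(w, p) = Add(6, Pow(Add(Add(Mul(-5, w), p), 7), 2)) = Add(6, Pow(Add(Add(p, Mul(-5, w)), 7), 2)) = Add(6, Pow(Add(7, p, Mul(-5, w)), 2)))
Add(Function('s')(Function('j')(-10), 45), Pow(-12620, -1)) = Add(Add(6, Pow(Add(7, 45, Mul(-5, -10)), 2)), Pow(-12620, -1)) = Add(Add(6, Pow(Add(7, 45, 50), 2)), Rational(-1, 12620)) = Add(Add(6, Pow(102, 2)), Rational(-1, 12620)) = Add(Add(6, 10404), Rational(-1, 12620)) = Add(10410, Rational(-1, 12620)) = Rational(131374199, 12620)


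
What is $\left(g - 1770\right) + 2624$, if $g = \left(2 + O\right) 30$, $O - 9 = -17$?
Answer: $674$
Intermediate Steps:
$O = -8$ ($O = 9 - 17 = -8$)
$g = -180$ ($g = \left(2 - 8\right) 30 = \left(-6\right) 30 = -180$)
$\left(g - 1770\right) + 2624 = \left(-180 - 1770\right) + 2624 = -1950 + 2624 = 674$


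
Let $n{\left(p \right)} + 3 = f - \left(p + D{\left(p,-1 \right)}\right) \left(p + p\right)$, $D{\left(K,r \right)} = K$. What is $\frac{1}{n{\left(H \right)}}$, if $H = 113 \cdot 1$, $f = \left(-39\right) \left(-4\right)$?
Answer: $- \frac{1}{50923} \approx -1.9637 \cdot 10^{-5}$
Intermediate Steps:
$f = 156$
$H = 113$
$n{\left(p \right)} = 153 - 4 p^{2}$ ($n{\left(p \right)} = -3 - \left(-156 + \left(p + p\right) \left(p + p\right)\right) = -3 - \left(-156 + 2 p 2 p\right) = -3 - \left(-156 + 4 p^{2}\right) = 153 - 4 p^{2}$)
$\frac{1}{n{\left(H \right)}} = \frac{1}{153 - 4 \cdot 113^{2}} = \frac{1}{153 - 51076} = \frac{1}{-50923} = - \frac{1}{50923}$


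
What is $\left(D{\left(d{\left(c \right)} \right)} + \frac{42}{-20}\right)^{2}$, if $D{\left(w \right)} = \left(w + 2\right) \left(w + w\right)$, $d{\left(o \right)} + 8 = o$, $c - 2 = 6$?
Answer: $\frac{441}{100} \approx 4.41$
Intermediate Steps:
$c = 8$ ($c = 2 + 6 = 8$)
$d{\left(o \right)} = -8 + o$
$D{\left(w \right)} = 2 w \left(2 + w\right)$ ($D{\left(w \right)} = \left(2 + w\right) 2 w = 2 w \left(2 + w\right)$)
$\left(D{\left(d{\left(c \right)} \right)} + \frac{42}{-20}\right)^{2} = \left(2 \left(-8 + 8\right) \left(2 + \left(-8 + 8\right)\right) + \frac{42}{-20}\right)^{2} = \left(2 \cdot 0 \left(2 + 0\right) + 42 \left(- \frac{1}{20}\right)\right)^{2} = \left(2 \cdot 0 \cdot 2 - \frac{21}{10}\right)^{2} = \left(0 - \frac{21}{10}\right)^{2} = \left(- \frac{21}{10}\right)^{2} = \frac{441}{100}$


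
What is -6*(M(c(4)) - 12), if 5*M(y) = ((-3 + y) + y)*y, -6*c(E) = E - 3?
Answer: 214/3 ≈ 71.333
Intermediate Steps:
c(E) = ½ - E/6 (c(E) = -(E - 3)/6 = -(-3 + E)/6 = ½ - E/6)
M(y) = y*(-3 + 2*y)/5 (M(y) = (((-3 + y) + y)*y)/5 = ((-3 + 2*y)*y)/5 = (y*(-3 + 2*y))/5 = y*(-3 + 2*y)/5)
-6*(M(c(4)) - 12) = -6*((½ - ⅙*4)*(-3 + 2*(½ - ⅙*4))/5 - 12) = -6*((½ - ⅔)*(-3 + 2*(½ - ⅔))/5 - 12) = -6*((⅕)*(-⅙)*(-3 + 2*(-⅙)) - 12) = -6*((⅕)*(-⅙)*(-3 - ⅓) - 12) = -6*((⅕)*(-⅙)*(-10/3) - 12) = -6*(⅑ - 12) = -6*(-107/9) = 214/3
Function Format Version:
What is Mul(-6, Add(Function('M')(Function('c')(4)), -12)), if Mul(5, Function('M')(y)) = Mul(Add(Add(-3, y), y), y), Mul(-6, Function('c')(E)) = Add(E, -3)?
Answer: Rational(214, 3) ≈ 71.333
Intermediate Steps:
Function('c')(E) = Add(Rational(1, 2), Mul(Rational(-1, 6), E)) (Function('c')(E) = Mul(Rational(-1, 6), Add(E, -3)) = Mul(Rational(-1, 6), Add(-3, E)) = Add(Rational(1, 2), Mul(Rational(-1, 6), E)))
Function('M')(y) = Mul(Rational(1, 5), y, Add(-3, Mul(2, y))) (Function('M')(y) = Mul(Rational(1, 5), Mul(Add(Add(-3, y), y), y)) = Mul(Rational(1, 5), Mul(Add(-3, Mul(2, y)), y)) = Mul(Rational(1, 5), Mul(y, Add(-3, Mul(2, y)))) = Mul(Rational(1, 5), y, Add(-3, Mul(2, y))))
Mul(-6, Add(Function('M')(Function('c')(4)), -12)) = Mul(-6, Add(Mul(Rational(1, 5), Add(Rational(1, 2), Mul(Rational(-1, 6), 4)), Add(-3, Mul(2, Add(Rational(1, 2), Mul(Rational(-1, 6), 4))))), -12)) = Mul(-6, Add(Mul(Rational(1, 5), Add(Rational(1, 2), Rational(-2, 3)), Add(-3, Mul(2, Add(Rational(1, 2), Rational(-2, 3))))), -12)) = Mul(-6, Add(Mul(Rational(1, 5), Rational(-1, 6), Add(-3, Mul(2, Rational(-1, 6)))), -12)) = Mul(-6, Add(Mul(Rational(1, 5), Rational(-1, 6), Add(-3, Rational(-1, 3))), -12)) = Mul(-6, Add(Mul(Rational(1, 5), Rational(-1, 6), Rational(-10, 3)), -12)) = Mul(-6, Add(Rational(1, 9), -12)) = Mul(-6, Rational(-107, 9)) = Rational(214, 3)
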